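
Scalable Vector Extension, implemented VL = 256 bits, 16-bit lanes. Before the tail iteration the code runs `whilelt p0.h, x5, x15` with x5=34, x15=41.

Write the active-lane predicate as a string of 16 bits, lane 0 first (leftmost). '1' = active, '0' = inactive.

predicate = 1111111000000000

lane count: 256 div 16 = 16
active while 34+j < 41, i.e. j ∈ [0,7) capped at 16 ⇒ 7
bits (lane 0 leftmost): 1111111000000000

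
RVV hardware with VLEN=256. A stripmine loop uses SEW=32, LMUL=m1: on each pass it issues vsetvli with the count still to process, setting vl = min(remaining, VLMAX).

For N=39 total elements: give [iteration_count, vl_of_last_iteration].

[iterations, last_vl] = [5, 7]

VLMAX = (256 × 1) / 32 = 8 lanes
N=39: ⌈39/8⌉ = 5 iters; last vl = 39 − 4×8 = 7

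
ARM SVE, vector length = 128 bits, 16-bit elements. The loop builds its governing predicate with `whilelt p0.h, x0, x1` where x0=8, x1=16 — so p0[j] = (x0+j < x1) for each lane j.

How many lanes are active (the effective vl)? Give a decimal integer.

register lanes = 128/16 = 8
p0[j] = (8+j < 16); true for j=0..7 → 8 lanes set

vl = 8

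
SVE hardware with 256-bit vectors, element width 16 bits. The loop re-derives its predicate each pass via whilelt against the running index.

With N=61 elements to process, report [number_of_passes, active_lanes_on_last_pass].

[iterations, last_vl] = [4, 13]

lane count: 256 div 16 = 16
iterations = ceil(61/16) = 4; final-pass vl = 13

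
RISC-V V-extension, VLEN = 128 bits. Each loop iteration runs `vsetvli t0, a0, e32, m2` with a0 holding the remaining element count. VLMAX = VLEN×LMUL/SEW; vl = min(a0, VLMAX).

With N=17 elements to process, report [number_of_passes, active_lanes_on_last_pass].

[iterations, last_vl] = [3, 1]

lanes per group: 128·2/32 = 8
iterations = ceil(17/8) = 3; final-pass vl = 1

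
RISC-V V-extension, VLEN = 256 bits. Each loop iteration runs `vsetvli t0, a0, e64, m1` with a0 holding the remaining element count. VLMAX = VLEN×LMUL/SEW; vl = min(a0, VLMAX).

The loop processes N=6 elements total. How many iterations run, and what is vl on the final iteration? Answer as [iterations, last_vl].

VLMAX = VLEN×LMUL/SEW = 256×1/64 = 4
iterations = ceil(6/4) = 2; final-pass vl = 2

[iterations, last_vl] = [2, 2]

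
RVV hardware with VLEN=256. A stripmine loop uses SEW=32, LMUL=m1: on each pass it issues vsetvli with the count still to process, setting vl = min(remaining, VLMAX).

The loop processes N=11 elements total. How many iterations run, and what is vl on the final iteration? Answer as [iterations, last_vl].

VLMAX = VLEN×LMUL/SEW = 256×1/32 = 8
iterations = ceil(11/8) = 2; final-pass vl = 3

[iterations, last_vl] = [2, 3]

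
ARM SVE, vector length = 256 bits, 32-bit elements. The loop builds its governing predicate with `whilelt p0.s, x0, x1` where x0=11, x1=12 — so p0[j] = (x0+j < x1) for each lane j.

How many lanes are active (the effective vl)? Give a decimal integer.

lane count: 256 div 32 = 8
p0[j] = (11+j < 12); true for j=0..0 → 1 lanes set

vl = 1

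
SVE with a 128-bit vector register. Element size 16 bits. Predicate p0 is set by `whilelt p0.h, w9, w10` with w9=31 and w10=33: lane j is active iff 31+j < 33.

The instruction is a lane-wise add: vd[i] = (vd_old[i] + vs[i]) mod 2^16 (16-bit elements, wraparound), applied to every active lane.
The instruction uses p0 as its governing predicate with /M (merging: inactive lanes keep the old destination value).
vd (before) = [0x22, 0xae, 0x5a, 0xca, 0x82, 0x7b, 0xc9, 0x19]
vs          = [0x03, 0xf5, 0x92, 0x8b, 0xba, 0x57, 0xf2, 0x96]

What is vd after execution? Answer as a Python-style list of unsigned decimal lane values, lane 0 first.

lane count: 128 div 16 = 8
whilelt: lane j active iff 31+j < 33 → j < 2 → 2 active
[0] add(0x22,0x03) = 0x25
[1] add(0xae,0xf5) = 0x1a3
[2] tail/keep = 0x5a
[3] tail/keep = 0xca
[4] tail/keep = 0x82
[5] tail/keep = 0x7b
[6] tail/keep = 0xc9
[7] tail/keep = 0x19

vd = [37, 419, 90, 202, 130, 123, 201, 25]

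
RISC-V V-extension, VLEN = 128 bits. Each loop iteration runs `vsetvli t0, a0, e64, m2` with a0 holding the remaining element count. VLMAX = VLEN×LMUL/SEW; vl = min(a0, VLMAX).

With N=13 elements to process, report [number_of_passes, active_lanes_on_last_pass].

[iterations, last_vl] = [4, 1]

VLMAX = VLEN×LMUL/SEW = 128×2/64 = 4
13 elements at 4/iter → 4 passes, remainder 1 on the last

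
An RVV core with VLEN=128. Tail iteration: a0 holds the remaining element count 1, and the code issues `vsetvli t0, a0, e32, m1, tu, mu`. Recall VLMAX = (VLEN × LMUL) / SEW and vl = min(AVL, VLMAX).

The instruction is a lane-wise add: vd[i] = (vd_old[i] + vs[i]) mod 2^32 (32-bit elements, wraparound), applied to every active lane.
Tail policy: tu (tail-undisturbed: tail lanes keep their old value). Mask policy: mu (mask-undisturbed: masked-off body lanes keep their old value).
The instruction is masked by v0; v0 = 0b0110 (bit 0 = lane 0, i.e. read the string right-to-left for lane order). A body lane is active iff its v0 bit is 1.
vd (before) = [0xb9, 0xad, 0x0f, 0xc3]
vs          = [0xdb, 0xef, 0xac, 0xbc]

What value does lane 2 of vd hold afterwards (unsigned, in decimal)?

vd[2] = 15

VLMAX = VLEN×LMUL/SEW = 128×1/32 = 4
vl ← min(1, 4) = 1
[0] mask-off/keep = 0xb9
[1] tail/keep = 0xad
[2] tail/keep = 0x0f
[3] tail/keep = 0xc3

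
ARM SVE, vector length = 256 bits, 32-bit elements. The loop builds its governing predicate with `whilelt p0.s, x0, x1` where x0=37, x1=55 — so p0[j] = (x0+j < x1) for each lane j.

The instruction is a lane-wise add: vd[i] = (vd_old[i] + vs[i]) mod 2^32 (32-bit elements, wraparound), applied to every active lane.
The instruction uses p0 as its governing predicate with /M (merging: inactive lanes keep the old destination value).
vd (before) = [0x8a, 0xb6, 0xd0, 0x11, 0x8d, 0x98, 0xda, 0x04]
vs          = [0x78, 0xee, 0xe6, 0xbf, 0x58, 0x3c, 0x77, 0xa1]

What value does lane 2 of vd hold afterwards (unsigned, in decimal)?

256-bit reg / 32-bit elem → 8 lanes
p0[j] = (37+j < 55); true for j=0..7 → 8 lanes set
  i=0: add(0x8a,0x78) → 258
  i=1: add(0xb6,0xee) → 420
  i=2: add(0xd0,0xe6) → 438
  i=3: add(0x11,0xbf) → 208
  i=4: add(0x8d,0x58) → 229
  i=5: add(0x98,0x3c) → 212
  i=6: add(0xda,0x77) → 337
  i=7: add(0x04,0xa1) → 165

vd[2] = 438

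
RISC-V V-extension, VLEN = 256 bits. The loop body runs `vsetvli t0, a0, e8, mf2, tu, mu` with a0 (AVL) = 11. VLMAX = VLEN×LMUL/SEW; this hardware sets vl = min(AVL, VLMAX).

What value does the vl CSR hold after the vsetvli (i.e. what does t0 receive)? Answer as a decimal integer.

vl = 11

VLMAX = (256 × 1/2) / 8 = 16 lanes
vl ← min(11, 16) = 11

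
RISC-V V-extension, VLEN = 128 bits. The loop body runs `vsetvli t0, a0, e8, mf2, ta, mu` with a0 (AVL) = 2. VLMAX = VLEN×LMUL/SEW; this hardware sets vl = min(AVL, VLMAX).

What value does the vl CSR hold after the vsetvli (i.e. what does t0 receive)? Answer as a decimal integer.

VLMAX = (128 × 1/2) / 8 = 8 lanes
AVL=2 ≤ VLMAX=8, so vl = 2

vl = 2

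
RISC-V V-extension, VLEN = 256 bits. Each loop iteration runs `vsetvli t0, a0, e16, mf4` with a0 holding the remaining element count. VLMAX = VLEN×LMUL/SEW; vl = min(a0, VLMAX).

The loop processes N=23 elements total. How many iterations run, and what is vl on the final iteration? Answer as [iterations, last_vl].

VLMAX = VLEN×LMUL/SEW = 256×1/4/16 = 4
23 elements at 4/iter → 6 passes, remainder 3 on the last

[iterations, last_vl] = [6, 3]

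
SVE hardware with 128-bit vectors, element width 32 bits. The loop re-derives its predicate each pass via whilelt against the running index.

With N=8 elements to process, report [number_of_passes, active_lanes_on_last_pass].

lane count: 128 div 32 = 4
8 elements at 4/iter → 2 passes, remainder 4 on the last

[iterations, last_vl] = [2, 4]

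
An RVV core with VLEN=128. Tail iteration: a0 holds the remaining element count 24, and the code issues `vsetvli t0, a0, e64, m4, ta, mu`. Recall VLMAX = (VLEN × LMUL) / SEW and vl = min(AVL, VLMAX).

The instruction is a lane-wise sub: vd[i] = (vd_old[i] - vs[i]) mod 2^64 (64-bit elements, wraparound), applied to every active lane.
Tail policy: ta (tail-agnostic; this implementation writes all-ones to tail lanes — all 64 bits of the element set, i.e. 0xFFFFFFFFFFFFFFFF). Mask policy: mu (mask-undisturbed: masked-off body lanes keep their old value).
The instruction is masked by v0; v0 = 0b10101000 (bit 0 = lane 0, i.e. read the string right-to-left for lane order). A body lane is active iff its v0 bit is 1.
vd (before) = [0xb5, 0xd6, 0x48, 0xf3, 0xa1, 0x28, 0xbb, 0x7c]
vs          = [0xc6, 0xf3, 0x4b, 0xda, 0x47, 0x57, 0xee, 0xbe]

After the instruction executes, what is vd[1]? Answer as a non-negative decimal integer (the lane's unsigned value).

vd[1] = 214

VLMAX = (128 × 4) / 64 = 8 lanes
vl ← min(24, 8) = 8
vd[0] mask-off/keep -> 0xb5
vd[1] mask-off/keep -> 0xd6
vd[2] mask-off/keep -> 0x48
vd[3] sub(0xf3,0xda) -> 0x19
vd[4] mask-off/keep -> 0xa1
vd[5] sub(0x28,0x57) -> 0xffffffffffffffd1
vd[6] mask-off/keep -> 0xbb
vd[7] sub(0x7c,0xbe) -> 0xffffffffffffffbe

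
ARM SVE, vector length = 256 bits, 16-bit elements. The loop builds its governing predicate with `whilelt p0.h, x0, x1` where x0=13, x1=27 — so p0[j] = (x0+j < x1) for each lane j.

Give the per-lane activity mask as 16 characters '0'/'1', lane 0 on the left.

lane count: 256 div 16 = 16
p0[j] = (13+j < 27); true for j=0..13 → 14 lanes set
bits (lane 0 leftmost): 1111111111111100

predicate = 1111111111111100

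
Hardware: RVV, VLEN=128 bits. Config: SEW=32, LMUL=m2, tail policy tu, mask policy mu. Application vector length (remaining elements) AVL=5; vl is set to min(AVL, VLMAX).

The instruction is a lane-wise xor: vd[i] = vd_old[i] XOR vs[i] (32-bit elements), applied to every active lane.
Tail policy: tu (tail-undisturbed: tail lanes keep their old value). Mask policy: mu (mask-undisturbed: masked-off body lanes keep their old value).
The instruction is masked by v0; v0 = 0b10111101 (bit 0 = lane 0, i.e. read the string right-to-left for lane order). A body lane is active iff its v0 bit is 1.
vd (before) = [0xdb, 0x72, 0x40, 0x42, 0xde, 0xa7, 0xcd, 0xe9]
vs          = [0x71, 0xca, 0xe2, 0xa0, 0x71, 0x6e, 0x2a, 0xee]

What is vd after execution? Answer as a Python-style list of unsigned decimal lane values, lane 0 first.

vd = [170, 114, 162, 226, 175, 167, 205, 233]

VLMAX = VLEN×LMUL/SEW = 128×2/32 = 8
vl = min(AVL, VLMAX) = min(5, 8) = 5
[0] xor(0xdb,0x71) = 0xaa
[1] mask-off/keep = 0x72
[2] xor(0x40,0xe2) = 0xa2
[3] xor(0x42,0xa0) = 0xe2
[4] xor(0xde,0x71) = 0xaf
[5] tail/keep = 0xa7
[6] tail/keep = 0xcd
[7] tail/keep = 0xe9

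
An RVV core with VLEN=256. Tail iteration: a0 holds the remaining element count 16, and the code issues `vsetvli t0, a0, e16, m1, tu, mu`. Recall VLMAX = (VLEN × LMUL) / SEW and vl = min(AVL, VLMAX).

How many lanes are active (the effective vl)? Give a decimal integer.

lanes per group: 256·1/16 = 16
AVL=16 ≤ VLMAX=16, so vl = 16

vl = 16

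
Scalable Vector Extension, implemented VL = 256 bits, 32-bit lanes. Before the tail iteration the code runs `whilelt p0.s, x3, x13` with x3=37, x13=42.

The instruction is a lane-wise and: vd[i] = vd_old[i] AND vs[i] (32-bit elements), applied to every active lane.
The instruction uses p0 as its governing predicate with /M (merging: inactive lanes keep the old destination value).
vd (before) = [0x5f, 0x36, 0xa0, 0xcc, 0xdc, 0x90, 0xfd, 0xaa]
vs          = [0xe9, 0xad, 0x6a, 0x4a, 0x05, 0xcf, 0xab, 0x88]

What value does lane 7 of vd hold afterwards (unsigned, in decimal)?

lane count: 256 div 32 = 8
active while 37+j < 42, i.e. j ∈ [0,5) capped at 8 ⇒ 5
[0] and(0x5f,0xe9) = 0x49
[1] and(0x36,0xad) = 0x24
[2] and(0xa0,0x6a) = 0x20
[3] and(0xcc,0x4a) = 0x48
[4] and(0xdc,0x05) = 0x04
[5] tail/keep = 0x90
[6] tail/keep = 0xfd
[7] tail/keep = 0xaa

vd[7] = 170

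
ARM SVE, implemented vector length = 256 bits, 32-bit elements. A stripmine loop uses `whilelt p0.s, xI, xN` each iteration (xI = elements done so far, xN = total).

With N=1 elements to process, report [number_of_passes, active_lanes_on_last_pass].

[iterations, last_vl] = [1, 1]

256-bit reg / 32-bit elem → 8 lanes
N=1: ⌈1/8⌉ = 1 iters; last vl = 1 − 0×8 = 1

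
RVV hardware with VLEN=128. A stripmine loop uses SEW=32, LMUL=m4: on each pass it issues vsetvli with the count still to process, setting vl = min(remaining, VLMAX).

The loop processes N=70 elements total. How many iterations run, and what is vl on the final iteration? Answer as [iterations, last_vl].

[iterations, last_vl] = [5, 6]

lanes per group: 128·4/32 = 16
iterations = ceil(70/16) = 5; final-pass vl = 6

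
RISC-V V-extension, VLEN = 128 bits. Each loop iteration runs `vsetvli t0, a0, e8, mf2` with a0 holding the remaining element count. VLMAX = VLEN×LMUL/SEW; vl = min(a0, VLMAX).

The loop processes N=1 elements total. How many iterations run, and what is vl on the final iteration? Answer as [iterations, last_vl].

VLMAX = VLEN×LMUL/SEW = 128×1/2/8 = 8
1 elements at 8/iter → 1 passes, remainder 1 on the last

[iterations, last_vl] = [1, 1]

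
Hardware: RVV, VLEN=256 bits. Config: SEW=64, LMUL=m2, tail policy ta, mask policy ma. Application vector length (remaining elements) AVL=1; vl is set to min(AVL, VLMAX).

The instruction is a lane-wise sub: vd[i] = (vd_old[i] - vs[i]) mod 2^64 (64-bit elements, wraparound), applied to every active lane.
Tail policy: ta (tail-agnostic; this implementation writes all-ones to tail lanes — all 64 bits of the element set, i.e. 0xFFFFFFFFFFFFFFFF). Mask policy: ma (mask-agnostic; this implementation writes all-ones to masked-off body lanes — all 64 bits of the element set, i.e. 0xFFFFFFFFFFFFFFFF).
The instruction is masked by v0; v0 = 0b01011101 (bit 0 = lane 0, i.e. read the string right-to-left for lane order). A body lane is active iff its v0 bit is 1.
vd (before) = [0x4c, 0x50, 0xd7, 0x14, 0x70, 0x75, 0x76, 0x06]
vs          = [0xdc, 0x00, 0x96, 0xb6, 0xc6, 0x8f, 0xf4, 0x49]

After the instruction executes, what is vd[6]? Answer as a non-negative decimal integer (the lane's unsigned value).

VLMAX = (256 × 2) / 64 = 8 lanes
vl = min(AVL, VLMAX) = min(1, 8) = 1
vd[0] sub(0x4c,0xdc) -> 0xffffffffffffff70
vd[1] tail/ones -> 0xffffffffffffffff
vd[2] tail/ones -> 0xffffffffffffffff
vd[3] tail/ones -> 0xffffffffffffffff
vd[4] tail/ones -> 0xffffffffffffffff
vd[5] tail/ones -> 0xffffffffffffffff
vd[6] tail/ones -> 0xffffffffffffffff
vd[7] tail/ones -> 0xffffffffffffffff

vd[6] = 18446744073709551615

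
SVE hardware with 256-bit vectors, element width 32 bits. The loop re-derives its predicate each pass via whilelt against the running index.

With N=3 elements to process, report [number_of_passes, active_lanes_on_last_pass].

256-bit reg / 32-bit elem → 8 lanes
N=3: ⌈3/8⌉ = 1 iters; last vl = 3 − 0×8 = 3

[iterations, last_vl] = [1, 3]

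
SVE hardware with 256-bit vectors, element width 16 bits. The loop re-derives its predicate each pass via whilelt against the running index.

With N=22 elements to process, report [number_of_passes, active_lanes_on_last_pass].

lane count: 256 div 16 = 16
iterations = ceil(22/16) = 2; final-pass vl = 6

[iterations, last_vl] = [2, 6]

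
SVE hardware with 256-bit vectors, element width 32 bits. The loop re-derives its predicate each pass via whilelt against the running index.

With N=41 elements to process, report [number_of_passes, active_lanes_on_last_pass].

lane count: 256 div 32 = 8
41 elements at 8/iter → 6 passes, remainder 1 on the last

[iterations, last_vl] = [6, 1]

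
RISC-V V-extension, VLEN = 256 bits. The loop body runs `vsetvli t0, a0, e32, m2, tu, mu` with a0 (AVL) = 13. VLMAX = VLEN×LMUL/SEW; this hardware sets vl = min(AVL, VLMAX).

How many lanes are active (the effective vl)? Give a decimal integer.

VLMAX = VLEN×LMUL/SEW = 256×2/32 = 16
AVL=13 ≤ VLMAX=16, so vl = 13

vl = 13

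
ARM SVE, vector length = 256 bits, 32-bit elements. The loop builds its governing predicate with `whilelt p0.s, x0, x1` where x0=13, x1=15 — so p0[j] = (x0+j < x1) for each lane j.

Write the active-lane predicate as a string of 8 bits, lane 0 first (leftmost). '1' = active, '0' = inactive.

predicate = 11000000

register lanes = 256/32 = 8
whilelt: lane j active iff 13+j < 15 → j < 2 → 2 active
bits (lane 0 leftmost): 11000000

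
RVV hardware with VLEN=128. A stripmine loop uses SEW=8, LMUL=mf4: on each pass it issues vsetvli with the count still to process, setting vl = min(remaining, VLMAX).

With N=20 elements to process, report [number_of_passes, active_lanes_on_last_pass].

[iterations, last_vl] = [5, 4]

VLMAX = VLEN×LMUL/SEW = 128×1/4/8 = 4
iterations = ceil(20/4) = 5; final-pass vl = 4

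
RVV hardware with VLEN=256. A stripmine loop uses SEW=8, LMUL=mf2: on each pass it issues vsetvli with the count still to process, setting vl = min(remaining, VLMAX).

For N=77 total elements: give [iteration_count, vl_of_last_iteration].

lanes per group: 256·1/2/8 = 16
N=77: ⌈77/16⌉ = 5 iters; last vl = 77 − 4×16 = 13

[iterations, last_vl] = [5, 13]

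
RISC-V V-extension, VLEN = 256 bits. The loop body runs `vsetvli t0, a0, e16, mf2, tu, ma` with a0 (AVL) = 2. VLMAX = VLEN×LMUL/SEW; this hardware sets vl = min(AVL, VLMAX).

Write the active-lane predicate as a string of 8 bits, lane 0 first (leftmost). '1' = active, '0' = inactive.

lanes per group: 256·1/2/16 = 8
AVL=2 ≤ VLMAX=8, so vl = 2
bits (lane 0 leftmost): 11000000

predicate = 11000000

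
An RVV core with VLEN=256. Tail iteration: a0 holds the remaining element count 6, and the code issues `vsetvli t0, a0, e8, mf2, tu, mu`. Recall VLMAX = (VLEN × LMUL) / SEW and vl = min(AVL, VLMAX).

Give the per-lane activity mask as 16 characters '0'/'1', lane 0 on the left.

VLMAX = (256 × 1/2) / 8 = 16 lanes
vl ← min(6, 16) = 6
bits (lane 0 leftmost): 1111110000000000

predicate = 1111110000000000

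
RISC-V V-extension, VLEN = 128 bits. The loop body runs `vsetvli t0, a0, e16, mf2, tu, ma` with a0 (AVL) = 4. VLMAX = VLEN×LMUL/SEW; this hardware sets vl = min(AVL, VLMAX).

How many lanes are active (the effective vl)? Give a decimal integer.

vl = 4

VLMAX = VLEN×LMUL/SEW = 128×1/2/16 = 4
AVL=4 ≤ VLMAX=4, so vl = 4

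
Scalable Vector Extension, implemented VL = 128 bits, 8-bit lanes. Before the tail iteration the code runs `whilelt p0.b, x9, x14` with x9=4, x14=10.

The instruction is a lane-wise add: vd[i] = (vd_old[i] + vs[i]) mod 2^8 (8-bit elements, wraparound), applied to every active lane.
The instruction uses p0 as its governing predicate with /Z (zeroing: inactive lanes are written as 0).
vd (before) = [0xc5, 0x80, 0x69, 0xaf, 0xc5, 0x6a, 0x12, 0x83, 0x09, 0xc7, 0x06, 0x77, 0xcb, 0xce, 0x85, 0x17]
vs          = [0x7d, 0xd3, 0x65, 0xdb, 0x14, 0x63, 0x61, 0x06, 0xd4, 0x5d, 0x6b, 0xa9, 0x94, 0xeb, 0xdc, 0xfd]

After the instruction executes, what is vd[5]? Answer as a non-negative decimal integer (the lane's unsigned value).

vd[5] = 205

register lanes = 128/8 = 16
active while 4+j < 10, i.e. j ∈ [0,6) capped at 16 ⇒ 6
[0] add(0xc5,0x7d) = 0x42
[1] add(0x80,0xd3) = 0x53
[2] add(0x69,0x65) = 0xce
[3] add(0xaf,0xdb) = 0x8a
[4] add(0xc5,0x14) = 0xd9
[5] add(0x6a,0x63) = 0xcd
[6] tail/zero = 0x00
[7] tail/zero = 0x00
[8] tail/zero = 0x00
[9] tail/zero = 0x00
[10] tail/zero = 0x00
[11] tail/zero = 0x00
[12] tail/zero = 0x00
[13] tail/zero = 0x00
[14] tail/zero = 0x00
[15] tail/zero = 0x00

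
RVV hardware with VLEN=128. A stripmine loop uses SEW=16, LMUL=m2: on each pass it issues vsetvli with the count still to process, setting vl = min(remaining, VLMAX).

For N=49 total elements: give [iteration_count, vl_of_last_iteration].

lanes per group: 128·2/16 = 16
49 elements at 16/iter → 4 passes, remainder 1 on the last

[iterations, last_vl] = [4, 1]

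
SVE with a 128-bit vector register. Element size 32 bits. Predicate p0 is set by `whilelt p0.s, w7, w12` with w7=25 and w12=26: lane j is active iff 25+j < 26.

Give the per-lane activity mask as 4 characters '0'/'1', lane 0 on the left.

predicate = 1000

lane count: 128 div 32 = 4
whilelt: lane j active iff 25+j < 26 → j < 1 → 1 active
bits (lane 0 leftmost): 1000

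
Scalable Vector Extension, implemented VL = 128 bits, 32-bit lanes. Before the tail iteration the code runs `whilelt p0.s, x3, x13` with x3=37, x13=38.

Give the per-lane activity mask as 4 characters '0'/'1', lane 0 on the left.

predicate = 1000

register lanes = 128/32 = 4
whilelt: lane j active iff 37+j < 38 → j < 1 → 1 active
bits (lane 0 leftmost): 1000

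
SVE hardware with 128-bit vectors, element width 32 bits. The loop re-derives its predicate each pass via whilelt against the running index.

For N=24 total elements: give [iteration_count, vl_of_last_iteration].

[iterations, last_vl] = [6, 4]

lane count: 128 div 32 = 4
N=24: ⌈24/4⌉ = 6 iters; last vl = 24 − 5×4 = 4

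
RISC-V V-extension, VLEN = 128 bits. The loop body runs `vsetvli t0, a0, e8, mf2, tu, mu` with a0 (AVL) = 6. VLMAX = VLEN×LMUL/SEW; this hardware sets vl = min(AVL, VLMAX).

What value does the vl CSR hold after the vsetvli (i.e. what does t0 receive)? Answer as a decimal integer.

vl = 6

lanes per group: 128·1/2/8 = 8
vl = min(AVL, VLMAX) = min(6, 8) = 6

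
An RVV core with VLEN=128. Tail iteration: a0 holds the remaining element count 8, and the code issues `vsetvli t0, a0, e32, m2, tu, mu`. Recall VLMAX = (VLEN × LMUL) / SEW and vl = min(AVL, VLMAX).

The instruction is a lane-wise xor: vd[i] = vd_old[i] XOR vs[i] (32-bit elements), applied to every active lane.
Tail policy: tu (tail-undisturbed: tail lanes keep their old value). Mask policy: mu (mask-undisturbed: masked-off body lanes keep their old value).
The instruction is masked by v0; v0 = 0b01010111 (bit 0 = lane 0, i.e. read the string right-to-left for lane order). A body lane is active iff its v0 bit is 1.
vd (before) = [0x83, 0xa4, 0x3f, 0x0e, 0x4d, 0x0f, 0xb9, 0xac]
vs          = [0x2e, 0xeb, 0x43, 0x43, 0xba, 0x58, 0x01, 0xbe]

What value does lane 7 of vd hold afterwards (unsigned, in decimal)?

VLMAX = VLEN×LMUL/SEW = 128×2/32 = 8
vl ← min(8, 8) = 8
lane  0: xor(0x83,0x2e) ⇒ 0xad
lane  1: xor(0xa4,0xeb) ⇒ 0x4f
lane  2: xor(0x3f,0x43) ⇒ 0x7c
lane  3: mask-off/keep ⇒ 0x0e
lane  4: xor(0x4d,0xba) ⇒ 0xf7
lane  5: mask-off/keep ⇒ 0x0f
lane  6: xor(0xb9,0x01) ⇒ 0xb8
lane  7: mask-off/keep ⇒ 0xac

vd[7] = 172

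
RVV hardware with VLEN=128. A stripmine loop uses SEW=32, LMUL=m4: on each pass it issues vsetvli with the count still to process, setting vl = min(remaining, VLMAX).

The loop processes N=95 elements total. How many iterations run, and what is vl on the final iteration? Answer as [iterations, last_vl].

[iterations, last_vl] = [6, 15]

VLMAX = (128 × 4) / 32 = 16 lanes
N=95: ⌈95/16⌉ = 6 iters; last vl = 95 − 5×16 = 15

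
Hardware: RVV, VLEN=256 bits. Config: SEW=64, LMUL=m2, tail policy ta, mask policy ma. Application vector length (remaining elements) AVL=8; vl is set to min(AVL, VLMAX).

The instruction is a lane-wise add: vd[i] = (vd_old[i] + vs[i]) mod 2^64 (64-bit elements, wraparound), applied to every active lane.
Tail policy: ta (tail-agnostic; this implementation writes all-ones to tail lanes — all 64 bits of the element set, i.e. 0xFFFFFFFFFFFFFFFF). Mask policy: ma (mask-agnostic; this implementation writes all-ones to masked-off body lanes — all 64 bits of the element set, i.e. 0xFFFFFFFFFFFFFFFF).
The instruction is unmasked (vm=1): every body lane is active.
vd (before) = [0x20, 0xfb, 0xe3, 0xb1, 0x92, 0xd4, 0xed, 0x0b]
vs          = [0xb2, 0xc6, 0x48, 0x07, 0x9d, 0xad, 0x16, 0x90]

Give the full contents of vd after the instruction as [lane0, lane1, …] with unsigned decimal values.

vd = [210, 449, 299, 184, 303, 385, 259, 155]

VLMAX = (256 × 2) / 64 = 8 lanes
vl ← min(8, 8) = 8
[0] add(0x20,0xb2) = 0xd2
[1] add(0xfb,0xc6) = 0x1c1
[2] add(0xe3,0x48) = 0x12b
[3] add(0xb1,0x07) = 0xb8
[4] add(0x92,0x9d) = 0x12f
[5] add(0xd4,0xad) = 0x181
[6] add(0xed,0x16) = 0x103
[7] add(0x0b,0x90) = 0x9b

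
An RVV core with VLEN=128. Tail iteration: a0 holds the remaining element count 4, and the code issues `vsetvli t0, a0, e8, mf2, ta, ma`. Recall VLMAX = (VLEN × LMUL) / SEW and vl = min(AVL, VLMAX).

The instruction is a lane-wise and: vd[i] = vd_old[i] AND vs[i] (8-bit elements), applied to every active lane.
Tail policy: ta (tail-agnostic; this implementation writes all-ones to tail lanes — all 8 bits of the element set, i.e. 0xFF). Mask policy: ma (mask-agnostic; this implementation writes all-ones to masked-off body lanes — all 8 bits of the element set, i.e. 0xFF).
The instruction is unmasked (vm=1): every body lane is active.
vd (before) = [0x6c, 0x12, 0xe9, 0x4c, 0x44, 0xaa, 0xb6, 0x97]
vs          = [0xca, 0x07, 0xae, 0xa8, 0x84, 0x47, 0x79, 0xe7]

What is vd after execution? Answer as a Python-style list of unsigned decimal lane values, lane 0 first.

vd = [72, 2, 168, 8, 255, 255, 255, 255]

VLMAX = VLEN×LMUL/SEW = 128×1/2/8 = 8
vl ← min(4, 8) = 4
[0] and(0x6c,0xca) = 0x48
[1] and(0x12,0x07) = 0x02
[2] and(0xe9,0xae) = 0xa8
[3] and(0x4c,0xa8) = 0x08
[4] tail/ones = 0xff
[5] tail/ones = 0xff
[6] tail/ones = 0xff
[7] tail/ones = 0xff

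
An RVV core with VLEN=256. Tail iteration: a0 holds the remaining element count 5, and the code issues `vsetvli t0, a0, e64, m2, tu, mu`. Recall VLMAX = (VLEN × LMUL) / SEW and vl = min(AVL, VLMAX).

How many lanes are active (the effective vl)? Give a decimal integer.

VLMAX = VLEN×LMUL/SEW = 256×2/64 = 8
vl = min(AVL, VLMAX) = min(5, 8) = 5

vl = 5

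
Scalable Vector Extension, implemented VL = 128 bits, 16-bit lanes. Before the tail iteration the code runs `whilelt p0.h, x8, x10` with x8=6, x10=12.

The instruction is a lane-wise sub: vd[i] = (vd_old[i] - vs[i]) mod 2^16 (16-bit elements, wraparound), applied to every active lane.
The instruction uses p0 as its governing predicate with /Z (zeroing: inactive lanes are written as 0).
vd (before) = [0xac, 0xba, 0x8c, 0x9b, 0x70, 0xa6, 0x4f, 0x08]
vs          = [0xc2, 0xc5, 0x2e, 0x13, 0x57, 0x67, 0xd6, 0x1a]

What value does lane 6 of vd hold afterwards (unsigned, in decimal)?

128-bit reg / 16-bit elem → 8 lanes
whilelt: lane j active iff 6+j < 12 → j < 6 → 6 active
  i=0: sub(0xac,0xc2) → 65514
  i=1: sub(0xba,0xc5) → 65525
  i=2: sub(0x8c,0x2e) → 94
  i=3: sub(0x9b,0x13) → 136
  i=4: sub(0x70,0x57) → 25
  i=5: sub(0xa6,0x67) → 63
  i=6: tail/zero → 0
  i=7: tail/zero → 0

vd[6] = 0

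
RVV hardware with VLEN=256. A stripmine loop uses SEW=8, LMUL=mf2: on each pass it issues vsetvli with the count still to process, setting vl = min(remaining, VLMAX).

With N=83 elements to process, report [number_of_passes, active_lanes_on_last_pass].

[iterations, last_vl] = [6, 3]

VLMAX = (256 × 1/2) / 8 = 16 lanes
iterations = ceil(83/16) = 6; final-pass vl = 3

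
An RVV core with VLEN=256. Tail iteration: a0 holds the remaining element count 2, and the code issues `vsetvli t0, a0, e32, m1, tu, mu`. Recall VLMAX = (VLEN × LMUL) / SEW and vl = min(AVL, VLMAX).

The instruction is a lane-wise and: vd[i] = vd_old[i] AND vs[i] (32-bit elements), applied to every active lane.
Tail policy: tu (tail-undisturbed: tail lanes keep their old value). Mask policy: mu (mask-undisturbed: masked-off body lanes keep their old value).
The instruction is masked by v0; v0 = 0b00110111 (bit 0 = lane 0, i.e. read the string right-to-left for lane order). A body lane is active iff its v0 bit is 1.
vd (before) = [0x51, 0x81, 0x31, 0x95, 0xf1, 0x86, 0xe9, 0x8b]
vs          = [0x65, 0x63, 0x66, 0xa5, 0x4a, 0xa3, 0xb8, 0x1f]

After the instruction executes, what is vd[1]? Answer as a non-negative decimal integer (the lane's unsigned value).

lanes per group: 256·1/32 = 8
vl ← min(2, 8) = 2
vd[0] and(0x51,0x65) -> 0x41
vd[1] and(0x81,0x63) -> 0x01
vd[2] tail/keep -> 0x31
vd[3] tail/keep -> 0x95
vd[4] tail/keep -> 0xf1
vd[5] tail/keep -> 0x86
vd[6] tail/keep -> 0xe9
vd[7] tail/keep -> 0x8b

vd[1] = 1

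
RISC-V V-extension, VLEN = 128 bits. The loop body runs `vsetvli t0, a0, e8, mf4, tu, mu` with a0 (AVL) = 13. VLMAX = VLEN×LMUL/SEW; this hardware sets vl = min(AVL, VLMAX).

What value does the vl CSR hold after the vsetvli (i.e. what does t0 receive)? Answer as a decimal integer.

vl = 4

lanes per group: 128·1/4/8 = 4
vl ← min(13, 4) = 4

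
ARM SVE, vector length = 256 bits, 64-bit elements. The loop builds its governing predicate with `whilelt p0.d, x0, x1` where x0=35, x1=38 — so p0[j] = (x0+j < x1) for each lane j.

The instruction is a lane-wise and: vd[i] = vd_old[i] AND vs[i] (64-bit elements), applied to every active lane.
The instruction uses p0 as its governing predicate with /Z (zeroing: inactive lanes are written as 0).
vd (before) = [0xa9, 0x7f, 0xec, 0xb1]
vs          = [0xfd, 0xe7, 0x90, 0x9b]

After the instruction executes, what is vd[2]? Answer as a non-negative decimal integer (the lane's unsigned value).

lane count: 256 div 64 = 4
active while 35+j < 38, i.e. j ∈ [0,3) capped at 4 ⇒ 3
[0] and(0xa9,0xfd) = 0xa9
[1] and(0x7f,0xe7) = 0x67
[2] and(0xec,0x90) = 0x80
[3] tail/zero = 0x00

vd[2] = 128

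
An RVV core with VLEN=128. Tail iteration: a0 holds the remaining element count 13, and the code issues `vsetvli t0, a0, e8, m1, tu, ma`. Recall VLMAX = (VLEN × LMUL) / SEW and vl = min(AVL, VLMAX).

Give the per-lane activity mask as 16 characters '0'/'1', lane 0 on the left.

predicate = 1111111111111000

VLMAX = (128 × 1) / 8 = 16 lanes
vl ← min(13, 16) = 13
bits (lane 0 leftmost): 1111111111111000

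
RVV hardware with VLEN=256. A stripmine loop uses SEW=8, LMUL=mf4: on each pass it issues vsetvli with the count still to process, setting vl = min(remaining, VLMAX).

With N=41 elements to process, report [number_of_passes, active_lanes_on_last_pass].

VLMAX = (256 × 1/4) / 8 = 8 lanes
iterations = ceil(41/8) = 6; final-pass vl = 1

[iterations, last_vl] = [6, 1]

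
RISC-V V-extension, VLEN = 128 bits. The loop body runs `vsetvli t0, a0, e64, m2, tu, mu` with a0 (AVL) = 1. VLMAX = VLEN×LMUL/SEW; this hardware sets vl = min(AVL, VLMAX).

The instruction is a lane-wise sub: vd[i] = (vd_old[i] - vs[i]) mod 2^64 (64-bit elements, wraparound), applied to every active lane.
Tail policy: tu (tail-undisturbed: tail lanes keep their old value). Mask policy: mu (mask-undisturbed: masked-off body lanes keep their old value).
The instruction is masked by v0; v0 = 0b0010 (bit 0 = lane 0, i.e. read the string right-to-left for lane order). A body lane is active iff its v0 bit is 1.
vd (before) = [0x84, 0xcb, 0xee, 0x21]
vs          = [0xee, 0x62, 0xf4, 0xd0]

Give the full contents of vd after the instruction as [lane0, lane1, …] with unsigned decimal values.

VLMAX = VLEN×LMUL/SEW = 128×2/64 = 4
vl = min(AVL, VLMAX) = min(1, 4) = 1
vd[0] mask-off/keep -> 0x84
vd[1] tail/keep -> 0xcb
vd[2] tail/keep -> 0xee
vd[3] tail/keep -> 0x21

vd = [132, 203, 238, 33]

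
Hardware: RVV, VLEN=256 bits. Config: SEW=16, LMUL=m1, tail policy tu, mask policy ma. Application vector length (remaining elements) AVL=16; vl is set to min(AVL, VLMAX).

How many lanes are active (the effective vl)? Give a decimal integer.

lanes per group: 256·1/16 = 16
vl = min(AVL, VLMAX) = min(16, 16) = 16

vl = 16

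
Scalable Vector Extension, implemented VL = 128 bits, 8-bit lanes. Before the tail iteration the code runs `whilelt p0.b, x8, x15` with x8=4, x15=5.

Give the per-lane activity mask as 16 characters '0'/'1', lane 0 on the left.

128-bit reg / 8-bit elem → 16 lanes
p0[j] = (4+j < 5); true for j=0..0 → 1 lanes set
bits (lane 0 leftmost): 1000000000000000

predicate = 1000000000000000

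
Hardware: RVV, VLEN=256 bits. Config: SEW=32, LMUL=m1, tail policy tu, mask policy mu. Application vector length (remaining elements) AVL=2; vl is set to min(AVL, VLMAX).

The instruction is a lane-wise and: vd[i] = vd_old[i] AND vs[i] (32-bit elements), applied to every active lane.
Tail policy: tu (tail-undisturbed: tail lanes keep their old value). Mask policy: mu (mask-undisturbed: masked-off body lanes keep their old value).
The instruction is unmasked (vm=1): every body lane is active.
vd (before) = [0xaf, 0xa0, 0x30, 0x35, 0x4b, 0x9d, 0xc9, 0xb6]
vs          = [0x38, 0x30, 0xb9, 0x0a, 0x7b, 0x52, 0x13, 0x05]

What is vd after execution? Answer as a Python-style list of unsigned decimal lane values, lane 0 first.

VLMAX = VLEN×LMUL/SEW = 256×1/32 = 8
AVL=2 ≤ VLMAX=8, so vl = 2
  i=0: and(0xaf,0x38) → 40
  i=1: and(0xa0,0x30) → 32
  i=2: tail/keep → 48
  i=3: tail/keep → 53
  i=4: tail/keep → 75
  i=5: tail/keep → 157
  i=6: tail/keep → 201
  i=7: tail/keep → 182

vd = [40, 32, 48, 53, 75, 157, 201, 182]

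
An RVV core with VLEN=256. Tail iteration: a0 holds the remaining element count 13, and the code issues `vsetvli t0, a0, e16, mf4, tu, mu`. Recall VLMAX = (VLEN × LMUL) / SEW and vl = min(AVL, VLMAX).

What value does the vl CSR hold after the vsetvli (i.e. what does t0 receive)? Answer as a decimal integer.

lanes per group: 256·1/4/16 = 4
vl ← min(13, 4) = 4

vl = 4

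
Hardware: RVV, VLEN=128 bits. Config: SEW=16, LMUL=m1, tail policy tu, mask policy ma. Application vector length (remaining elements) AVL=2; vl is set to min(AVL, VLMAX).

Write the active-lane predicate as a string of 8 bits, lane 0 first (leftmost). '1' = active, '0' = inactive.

VLMAX = (128 × 1) / 16 = 8 lanes
vl ← min(2, 8) = 2
bits (lane 0 leftmost): 11000000

predicate = 11000000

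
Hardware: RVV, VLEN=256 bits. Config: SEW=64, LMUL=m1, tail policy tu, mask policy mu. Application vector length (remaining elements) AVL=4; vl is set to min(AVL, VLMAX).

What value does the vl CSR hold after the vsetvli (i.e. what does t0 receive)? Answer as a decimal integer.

vl = 4

VLMAX = (256 × 1) / 64 = 4 lanes
vl ← min(4, 4) = 4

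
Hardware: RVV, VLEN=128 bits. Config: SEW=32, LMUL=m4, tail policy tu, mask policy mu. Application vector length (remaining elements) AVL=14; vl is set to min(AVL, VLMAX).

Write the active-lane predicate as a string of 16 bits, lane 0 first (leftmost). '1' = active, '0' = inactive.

predicate = 1111111111111100

lanes per group: 128·4/32 = 16
vl = min(AVL, VLMAX) = min(14, 16) = 14
bits (lane 0 leftmost): 1111111111111100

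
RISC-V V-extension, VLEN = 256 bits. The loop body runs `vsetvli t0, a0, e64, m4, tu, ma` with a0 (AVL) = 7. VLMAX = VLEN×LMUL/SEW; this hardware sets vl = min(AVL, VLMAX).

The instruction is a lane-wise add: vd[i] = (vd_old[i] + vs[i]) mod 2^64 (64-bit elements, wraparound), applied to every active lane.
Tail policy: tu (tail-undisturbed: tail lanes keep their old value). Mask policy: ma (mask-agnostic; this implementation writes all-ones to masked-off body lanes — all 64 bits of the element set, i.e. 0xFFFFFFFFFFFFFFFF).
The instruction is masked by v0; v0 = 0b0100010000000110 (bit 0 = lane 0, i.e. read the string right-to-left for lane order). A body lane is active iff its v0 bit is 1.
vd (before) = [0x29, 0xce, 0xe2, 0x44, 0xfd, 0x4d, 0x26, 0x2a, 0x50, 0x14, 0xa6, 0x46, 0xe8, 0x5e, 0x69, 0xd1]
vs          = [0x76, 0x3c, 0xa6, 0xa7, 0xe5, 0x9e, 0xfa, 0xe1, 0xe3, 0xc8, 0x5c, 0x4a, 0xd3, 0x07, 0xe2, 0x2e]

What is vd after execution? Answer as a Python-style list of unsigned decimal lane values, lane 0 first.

VLMAX = VLEN×LMUL/SEW = 256×4/64 = 16
vl = min(AVL, VLMAX) = min(7, 16) = 7
lane  0: mask-off/ones ⇒ 0xffffffffffffffff
lane  1: add(0xce,0x3c) ⇒ 0x10a
lane  2: add(0xe2,0xa6) ⇒ 0x188
lane  3: mask-off/ones ⇒ 0xffffffffffffffff
lane  4: mask-off/ones ⇒ 0xffffffffffffffff
lane  5: mask-off/ones ⇒ 0xffffffffffffffff
lane  6: mask-off/ones ⇒ 0xffffffffffffffff
lane  7: tail/keep ⇒ 0x2a
lane  8: tail/keep ⇒ 0x50
lane  9: tail/keep ⇒ 0x14
lane 10: tail/keep ⇒ 0xa6
lane 11: tail/keep ⇒ 0x46
lane 12: tail/keep ⇒ 0xe8
lane 13: tail/keep ⇒ 0x5e
lane 14: tail/keep ⇒ 0x69
lane 15: tail/keep ⇒ 0xd1

vd = [18446744073709551615, 266, 392, 18446744073709551615, 18446744073709551615, 18446744073709551615, 18446744073709551615, 42, 80, 20, 166, 70, 232, 94, 105, 209]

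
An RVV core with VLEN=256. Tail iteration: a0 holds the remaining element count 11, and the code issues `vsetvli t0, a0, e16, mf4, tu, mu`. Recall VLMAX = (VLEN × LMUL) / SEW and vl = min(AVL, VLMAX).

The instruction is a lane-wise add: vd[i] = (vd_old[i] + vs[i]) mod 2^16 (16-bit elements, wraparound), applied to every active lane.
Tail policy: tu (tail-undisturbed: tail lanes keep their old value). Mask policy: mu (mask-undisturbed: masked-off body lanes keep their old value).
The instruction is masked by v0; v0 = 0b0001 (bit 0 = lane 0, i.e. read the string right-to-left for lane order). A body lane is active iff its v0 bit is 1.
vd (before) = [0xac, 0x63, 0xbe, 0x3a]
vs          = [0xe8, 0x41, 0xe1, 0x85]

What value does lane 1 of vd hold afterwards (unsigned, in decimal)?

vd[1] = 99

lanes per group: 256·1/4/16 = 4
vl ← min(11, 4) = 4
[0] add(0xac,0xe8) = 0x194
[1] mask-off/keep = 0x63
[2] mask-off/keep = 0xbe
[3] mask-off/keep = 0x3a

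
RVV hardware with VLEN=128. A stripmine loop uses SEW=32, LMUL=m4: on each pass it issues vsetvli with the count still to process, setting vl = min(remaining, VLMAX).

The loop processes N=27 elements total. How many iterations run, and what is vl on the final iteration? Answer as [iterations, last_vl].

[iterations, last_vl] = [2, 11]

lanes per group: 128·4/32 = 16
iterations = ceil(27/16) = 2; final-pass vl = 11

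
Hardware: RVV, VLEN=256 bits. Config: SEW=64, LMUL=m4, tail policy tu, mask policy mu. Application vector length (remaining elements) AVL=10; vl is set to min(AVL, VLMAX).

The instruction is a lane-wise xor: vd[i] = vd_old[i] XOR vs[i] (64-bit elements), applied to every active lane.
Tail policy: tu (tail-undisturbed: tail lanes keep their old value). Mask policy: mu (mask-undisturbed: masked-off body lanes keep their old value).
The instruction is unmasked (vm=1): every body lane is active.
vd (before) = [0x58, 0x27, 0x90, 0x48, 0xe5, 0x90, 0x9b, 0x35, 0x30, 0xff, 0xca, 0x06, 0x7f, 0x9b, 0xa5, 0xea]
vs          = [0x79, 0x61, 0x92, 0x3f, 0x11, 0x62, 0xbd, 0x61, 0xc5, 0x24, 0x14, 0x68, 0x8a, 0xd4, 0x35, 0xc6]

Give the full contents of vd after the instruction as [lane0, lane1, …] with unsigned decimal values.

vd = [33, 70, 2, 119, 244, 242, 38, 84, 245, 219, 202, 6, 127, 155, 165, 234]

VLMAX = (256 × 4) / 64 = 16 lanes
vl = min(AVL, VLMAX) = min(10, 16) = 10
lane  0: xor(0x58,0x79) ⇒ 0x21
lane  1: xor(0x27,0x61) ⇒ 0x46
lane  2: xor(0x90,0x92) ⇒ 0x02
lane  3: xor(0x48,0x3f) ⇒ 0x77
lane  4: xor(0xe5,0x11) ⇒ 0xf4
lane  5: xor(0x90,0x62) ⇒ 0xf2
lane  6: xor(0x9b,0xbd) ⇒ 0x26
lane  7: xor(0x35,0x61) ⇒ 0x54
lane  8: xor(0x30,0xc5) ⇒ 0xf5
lane  9: xor(0xff,0x24) ⇒ 0xdb
lane 10: tail/keep ⇒ 0xca
lane 11: tail/keep ⇒ 0x06
lane 12: tail/keep ⇒ 0x7f
lane 13: tail/keep ⇒ 0x9b
lane 14: tail/keep ⇒ 0xa5
lane 15: tail/keep ⇒ 0xea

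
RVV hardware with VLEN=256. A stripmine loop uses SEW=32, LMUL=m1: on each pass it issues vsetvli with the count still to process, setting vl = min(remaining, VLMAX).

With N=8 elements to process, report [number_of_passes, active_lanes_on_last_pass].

VLMAX = VLEN×LMUL/SEW = 256×1/32 = 8
8 elements at 8/iter → 1 passes, remainder 8 on the last

[iterations, last_vl] = [1, 8]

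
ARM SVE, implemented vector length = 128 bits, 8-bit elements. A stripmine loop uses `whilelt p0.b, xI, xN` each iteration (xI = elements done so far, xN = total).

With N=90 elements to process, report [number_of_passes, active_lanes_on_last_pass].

register lanes = 128/8 = 16
iterations = ceil(90/16) = 6; final-pass vl = 10

[iterations, last_vl] = [6, 10]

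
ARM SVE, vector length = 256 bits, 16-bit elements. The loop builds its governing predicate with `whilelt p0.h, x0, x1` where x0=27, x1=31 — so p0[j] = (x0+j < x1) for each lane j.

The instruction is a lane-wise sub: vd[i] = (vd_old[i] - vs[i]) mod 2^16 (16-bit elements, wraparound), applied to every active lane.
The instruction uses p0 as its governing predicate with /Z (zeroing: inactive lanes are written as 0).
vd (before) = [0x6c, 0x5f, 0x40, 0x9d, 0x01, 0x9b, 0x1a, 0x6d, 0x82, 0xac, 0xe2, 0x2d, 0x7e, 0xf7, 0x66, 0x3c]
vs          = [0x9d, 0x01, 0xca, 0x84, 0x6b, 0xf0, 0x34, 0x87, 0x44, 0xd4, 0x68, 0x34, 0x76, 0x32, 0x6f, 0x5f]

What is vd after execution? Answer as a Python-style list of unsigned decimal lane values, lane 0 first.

lane count: 256 div 16 = 16
whilelt: lane j active iff 27+j < 31 → j < 4 → 4 active
lane  0: sub(0x6c,0x9d) ⇒ 0xffcf
lane  1: sub(0x5f,0x01) ⇒ 0x5e
lane  2: sub(0x40,0xca) ⇒ 0xff76
lane  3: sub(0x9d,0x84) ⇒ 0x19
lane  4: tail/zero ⇒ 0x00
lane  5: tail/zero ⇒ 0x00
lane  6: tail/zero ⇒ 0x00
lane  7: tail/zero ⇒ 0x00
lane  8: tail/zero ⇒ 0x00
lane  9: tail/zero ⇒ 0x00
lane 10: tail/zero ⇒ 0x00
lane 11: tail/zero ⇒ 0x00
lane 12: tail/zero ⇒ 0x00
lane 13: tail/zero ⇒ 0x00
lane 14: tail/zero ⇒ 0x00
lane 15: tail/zero ⇒ 0x00

vd = [65487, 94, 65398, 25, 0, 0, 0, 0, 0, 0, 0, 0, 0, 0, 0, 0]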